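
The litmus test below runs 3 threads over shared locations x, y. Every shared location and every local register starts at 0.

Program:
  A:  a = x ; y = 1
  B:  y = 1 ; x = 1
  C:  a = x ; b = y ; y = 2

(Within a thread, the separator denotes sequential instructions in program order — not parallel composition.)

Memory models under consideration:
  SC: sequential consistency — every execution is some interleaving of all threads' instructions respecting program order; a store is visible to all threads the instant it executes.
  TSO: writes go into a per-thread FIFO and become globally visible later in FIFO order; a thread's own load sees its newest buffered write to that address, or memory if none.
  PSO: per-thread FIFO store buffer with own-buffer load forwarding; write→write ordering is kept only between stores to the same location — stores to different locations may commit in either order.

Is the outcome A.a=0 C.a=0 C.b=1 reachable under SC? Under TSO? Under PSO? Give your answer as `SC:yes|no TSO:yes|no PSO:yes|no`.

outcome vector order: (A.a,C.a,C.b)
under SC → 0/0/0, 0/0/1, 0/1/1, 1/0/0, 1/0/1, 1/1/1
under TSO → 0/0/0, 0/0/1, 0/1/1, 1/0/0, 1/0/1, 1/1/1
under PSO → 0/0/0, 0/0/1, 0/1/0, 0/1/1, 1/0/0, 1/0/1, 1/1/0, 1/1/1
target 0/0/1 ∈ {SC,TSO,PSO}

SC:yes TSO:yes PSO:yes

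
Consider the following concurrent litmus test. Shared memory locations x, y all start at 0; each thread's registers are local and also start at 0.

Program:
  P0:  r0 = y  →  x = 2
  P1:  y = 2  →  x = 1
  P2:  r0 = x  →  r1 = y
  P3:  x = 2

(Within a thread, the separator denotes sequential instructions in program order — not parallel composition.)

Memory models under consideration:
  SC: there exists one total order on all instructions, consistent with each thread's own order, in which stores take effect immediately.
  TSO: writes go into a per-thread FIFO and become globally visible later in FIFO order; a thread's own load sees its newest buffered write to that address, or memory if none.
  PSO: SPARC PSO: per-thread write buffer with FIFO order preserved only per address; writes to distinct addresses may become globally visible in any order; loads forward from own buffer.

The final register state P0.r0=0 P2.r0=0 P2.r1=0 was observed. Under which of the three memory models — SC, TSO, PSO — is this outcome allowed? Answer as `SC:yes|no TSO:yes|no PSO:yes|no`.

SC:yes TSO:yes PSO:yes

outcome vector order: (P0.r0,P2.r0,P2.r1)
SC (10): 0/0/0, 0/0/2, 0/1/2, 0/2/0, 0/2/2, 2/0/0, 2/0/2, 2/1/2, 2/2/0, 2/2/2
TSO (10): 0/0/0, 0/0/2, 0/1/2, 0/2/0, 0/2/2, 2/0/0, 2/0/2, 2/1/2, 2/2/0, 2/2/2
PSO (12): 0/0/0, 0/0/2, 0/1/0, 0/1/2, 0/2/0, 0/2/2, 2/0/0, 2/0/2, 2/1/0, 2/1/2, 2/2/0, 2/2/2
target 0/0/0 ∈ {SC,TSO,PSO}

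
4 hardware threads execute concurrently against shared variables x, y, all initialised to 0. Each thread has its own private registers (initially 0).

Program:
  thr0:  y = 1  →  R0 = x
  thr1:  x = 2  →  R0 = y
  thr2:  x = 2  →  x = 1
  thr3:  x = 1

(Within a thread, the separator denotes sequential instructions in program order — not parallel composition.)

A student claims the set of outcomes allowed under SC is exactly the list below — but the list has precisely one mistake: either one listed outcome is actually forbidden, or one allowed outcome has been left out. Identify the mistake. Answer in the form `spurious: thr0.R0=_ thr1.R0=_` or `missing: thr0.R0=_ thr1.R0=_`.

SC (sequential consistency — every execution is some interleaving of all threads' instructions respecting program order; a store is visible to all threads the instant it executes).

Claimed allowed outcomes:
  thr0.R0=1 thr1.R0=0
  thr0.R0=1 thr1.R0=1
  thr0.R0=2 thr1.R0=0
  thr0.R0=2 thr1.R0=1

outcome vector order: (thr0.R0,thr1.R0)
SC: 5 outcomes — {<0 1>; <1 0>; <1 1>; <2 0>; <2 1>}
SC∖claimed = {<0 1>}

missing: thr0.R0=0 thr1.R0=1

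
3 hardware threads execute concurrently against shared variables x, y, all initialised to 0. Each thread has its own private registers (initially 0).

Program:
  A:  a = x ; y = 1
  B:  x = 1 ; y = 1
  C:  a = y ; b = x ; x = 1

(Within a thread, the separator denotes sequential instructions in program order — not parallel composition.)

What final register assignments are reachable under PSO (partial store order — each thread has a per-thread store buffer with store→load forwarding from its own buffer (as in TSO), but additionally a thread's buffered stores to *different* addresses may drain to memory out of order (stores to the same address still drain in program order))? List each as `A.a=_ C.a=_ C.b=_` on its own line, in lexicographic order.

A.a=0 C.a=0 C.b=0
A.a=0 C.a=0 C.b=1
A.a=0 C.a=1 C.b=0
A.a=0 C.a=1 C.b=1
A.a=1 C.a=0 C.b=0
A.a=1 C.a=0 C.b=1
A.a=1 C.a=1 C.b=0
A.a=1 C.a=1 C.b=1

outcome vector order: (A.a,C.a,C.b)
|PSO outcomes| = 8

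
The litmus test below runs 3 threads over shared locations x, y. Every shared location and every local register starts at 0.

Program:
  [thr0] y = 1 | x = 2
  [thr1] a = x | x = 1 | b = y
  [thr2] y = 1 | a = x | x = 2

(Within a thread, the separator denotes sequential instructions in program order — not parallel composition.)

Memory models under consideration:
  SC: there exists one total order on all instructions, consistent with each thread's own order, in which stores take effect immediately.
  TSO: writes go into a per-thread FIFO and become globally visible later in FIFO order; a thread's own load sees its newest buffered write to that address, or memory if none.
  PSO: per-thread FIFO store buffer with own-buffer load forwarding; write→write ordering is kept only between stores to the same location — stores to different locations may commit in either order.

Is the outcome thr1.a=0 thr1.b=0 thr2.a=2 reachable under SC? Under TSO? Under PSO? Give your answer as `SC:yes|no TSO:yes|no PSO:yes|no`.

SC:yes TSO:yes PSO:yes

outcome vector order: (thr1.a,thr1.b,thr2.a)
[SC] allowed = {0/0/1, 0/0/2, 0/1/0, 0/1/1, 0/1/2, 2/1/0, 2/1/1, 2/1/2}
[TSO] allowed = {0/0/0, 0/0/1, 0/0/2, 0/1/0, 0/1/1, 0/1/2, 2/1/0, 2/1/1, 2/1/2}
[PSO] allowed = {0/0/0, 0/0/1, 0/0/2, 0/1/0, 0/1/1, 0/1/2, 2/0/0, 2/0/1, 2/0/2, 2/1/0, 2/1/1, 2/1/2}
target 0/0/2 ∈ {SC,TSO,PSO}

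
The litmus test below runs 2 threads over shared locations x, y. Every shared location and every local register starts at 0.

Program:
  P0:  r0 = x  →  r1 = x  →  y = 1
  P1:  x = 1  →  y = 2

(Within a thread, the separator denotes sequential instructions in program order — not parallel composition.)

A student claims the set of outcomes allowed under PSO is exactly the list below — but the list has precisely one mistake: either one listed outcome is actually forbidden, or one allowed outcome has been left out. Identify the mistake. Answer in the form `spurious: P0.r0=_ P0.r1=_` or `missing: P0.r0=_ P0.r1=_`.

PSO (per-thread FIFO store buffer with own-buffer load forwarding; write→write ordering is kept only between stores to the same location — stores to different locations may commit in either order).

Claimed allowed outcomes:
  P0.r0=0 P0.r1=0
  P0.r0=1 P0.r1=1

outcome vector order: (P0.r0,P0.r1)
[PSO] allowed = {00, 01, 11}
PSO∖claimed = {01}

missing: P0.r0=0 P0.r1=1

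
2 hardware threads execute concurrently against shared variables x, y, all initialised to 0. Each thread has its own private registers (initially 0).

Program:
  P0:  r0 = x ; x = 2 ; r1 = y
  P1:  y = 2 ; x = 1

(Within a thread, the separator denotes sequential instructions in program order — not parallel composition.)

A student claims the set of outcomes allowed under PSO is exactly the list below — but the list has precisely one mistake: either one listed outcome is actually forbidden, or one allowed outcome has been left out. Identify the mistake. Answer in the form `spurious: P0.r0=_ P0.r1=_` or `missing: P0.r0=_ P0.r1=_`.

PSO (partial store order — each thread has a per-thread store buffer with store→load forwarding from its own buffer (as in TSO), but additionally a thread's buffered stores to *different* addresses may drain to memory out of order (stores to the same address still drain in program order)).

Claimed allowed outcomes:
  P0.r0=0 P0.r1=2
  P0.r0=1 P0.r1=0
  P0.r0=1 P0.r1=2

outcome vector order: (P0.r0,P0.r1)
PSO (4): 00, 02, 10, 12
PSO∖claimed = {00}

missing: P0.r0=0 P0.r1=0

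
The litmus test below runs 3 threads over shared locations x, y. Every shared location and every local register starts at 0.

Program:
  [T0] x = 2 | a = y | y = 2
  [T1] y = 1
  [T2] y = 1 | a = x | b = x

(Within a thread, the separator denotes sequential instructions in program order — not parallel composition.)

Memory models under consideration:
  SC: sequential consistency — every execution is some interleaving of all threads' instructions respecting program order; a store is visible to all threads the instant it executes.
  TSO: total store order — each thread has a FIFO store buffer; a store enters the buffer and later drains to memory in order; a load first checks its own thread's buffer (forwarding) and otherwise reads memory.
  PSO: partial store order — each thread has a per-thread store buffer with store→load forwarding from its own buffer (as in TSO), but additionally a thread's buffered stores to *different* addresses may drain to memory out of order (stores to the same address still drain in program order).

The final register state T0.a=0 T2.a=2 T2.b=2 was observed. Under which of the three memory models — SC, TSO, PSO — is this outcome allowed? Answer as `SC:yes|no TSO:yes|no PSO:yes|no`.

SC:yes TSO:yes PSO:yes

outcome vector order: (T0.a,T2.a,T2.b)
SC: 4 outcomes — {0/2/2 1/0/0 1/0/2 1/2/2}
TSO: 6 outcomes — {0/0/0 0/0/2 0/2/2 1/0/0 1/0/2 1/2/2}
PSO: 6 outcomes — {0/0/0 0/0/2 0/2/2 1/0/0 1/0/2 1/2/2}
target 0/2/2 ∈ {SC,TSO,PSO}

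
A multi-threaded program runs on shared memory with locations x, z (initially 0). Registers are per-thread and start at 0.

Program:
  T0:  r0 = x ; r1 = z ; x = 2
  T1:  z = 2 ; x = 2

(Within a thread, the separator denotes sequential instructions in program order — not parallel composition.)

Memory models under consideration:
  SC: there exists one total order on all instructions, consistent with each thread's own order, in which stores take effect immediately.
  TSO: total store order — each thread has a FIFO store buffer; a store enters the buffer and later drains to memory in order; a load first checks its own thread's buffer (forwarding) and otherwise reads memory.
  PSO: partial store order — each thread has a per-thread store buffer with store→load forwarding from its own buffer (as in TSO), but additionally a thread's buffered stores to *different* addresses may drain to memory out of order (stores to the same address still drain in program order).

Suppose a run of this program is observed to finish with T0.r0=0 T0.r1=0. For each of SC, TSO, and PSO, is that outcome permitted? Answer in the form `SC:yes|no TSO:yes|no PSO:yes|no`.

SC:yes TSO:yes PSO:yes

outcome vector order: (T0.r0,T0.r1)
SC: 3 outcomes — {0/0, 0/2, 2/2}
TSO: 3 outcomes — {0/0, 0/2, 2/2}
PSO: 4 outcomes — {0/0, 0/2, 2/0, 2/2}
target 0/0 ∈ {SC,TSO,PSO}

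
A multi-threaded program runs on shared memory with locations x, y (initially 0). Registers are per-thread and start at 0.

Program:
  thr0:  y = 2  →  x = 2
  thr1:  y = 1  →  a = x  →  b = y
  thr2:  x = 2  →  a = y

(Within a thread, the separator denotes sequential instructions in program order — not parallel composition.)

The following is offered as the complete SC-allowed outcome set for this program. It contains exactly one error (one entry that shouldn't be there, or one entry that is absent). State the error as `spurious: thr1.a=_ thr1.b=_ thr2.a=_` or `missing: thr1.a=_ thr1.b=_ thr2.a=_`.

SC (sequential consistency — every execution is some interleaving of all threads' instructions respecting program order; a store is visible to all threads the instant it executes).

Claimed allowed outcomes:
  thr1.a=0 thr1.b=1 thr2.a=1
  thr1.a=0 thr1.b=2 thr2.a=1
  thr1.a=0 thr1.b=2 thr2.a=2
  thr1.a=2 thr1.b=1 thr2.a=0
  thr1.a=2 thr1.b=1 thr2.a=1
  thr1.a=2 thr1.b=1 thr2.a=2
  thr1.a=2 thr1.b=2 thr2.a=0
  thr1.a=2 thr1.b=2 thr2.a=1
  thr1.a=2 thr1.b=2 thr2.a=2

missing: thr1.a=0 thr1.b=1 thr2.a=2

outcome vector order: (thr1.a,thr1.b,thr2.a)
under SC → <0 1 1>; <0 1 2>; <0 2 1>; <0 2 2>; <2 1 0>; <2 1 1>; <2 1 2>; <2 2 0>; <2 2 1>; <2 2 2>
SC∖claimed = {<0 1 2>}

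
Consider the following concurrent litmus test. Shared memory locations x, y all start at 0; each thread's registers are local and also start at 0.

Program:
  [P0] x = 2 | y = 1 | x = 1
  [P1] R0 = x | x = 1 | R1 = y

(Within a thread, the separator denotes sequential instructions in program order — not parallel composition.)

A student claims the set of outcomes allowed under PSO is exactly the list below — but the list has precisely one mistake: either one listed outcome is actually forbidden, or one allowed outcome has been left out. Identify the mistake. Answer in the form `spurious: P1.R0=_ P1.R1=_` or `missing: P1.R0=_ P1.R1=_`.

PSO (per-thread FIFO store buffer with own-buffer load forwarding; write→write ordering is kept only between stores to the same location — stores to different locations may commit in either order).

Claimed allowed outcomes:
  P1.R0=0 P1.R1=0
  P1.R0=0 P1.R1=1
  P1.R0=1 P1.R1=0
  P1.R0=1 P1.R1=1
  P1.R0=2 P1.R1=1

outcome vector order: (P1.R0,P1.R1)
PSO (6): 0/0 0/1 1/0 1/1 2/0 2/1
PSO∖claimed = {2/0}

missing: P1.R0=2 P1.R1=0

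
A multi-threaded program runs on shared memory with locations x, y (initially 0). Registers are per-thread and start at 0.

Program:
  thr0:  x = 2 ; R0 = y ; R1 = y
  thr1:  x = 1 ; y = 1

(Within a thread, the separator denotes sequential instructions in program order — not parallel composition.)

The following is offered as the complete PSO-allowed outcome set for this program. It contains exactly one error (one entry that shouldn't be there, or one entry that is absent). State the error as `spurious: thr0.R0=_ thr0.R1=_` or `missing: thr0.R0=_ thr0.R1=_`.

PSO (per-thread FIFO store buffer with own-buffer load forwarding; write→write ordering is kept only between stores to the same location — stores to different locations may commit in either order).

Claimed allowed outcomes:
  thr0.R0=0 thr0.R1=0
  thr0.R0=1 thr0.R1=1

outcome vector order: (thr0.R0,thr0.R1)
PSO: 3 outcomes — {<0 0>, <0 1>, <1 1>}
PSO∖claimed = {<0 1>}

missing: thr0.R0=0 thr0.R1=1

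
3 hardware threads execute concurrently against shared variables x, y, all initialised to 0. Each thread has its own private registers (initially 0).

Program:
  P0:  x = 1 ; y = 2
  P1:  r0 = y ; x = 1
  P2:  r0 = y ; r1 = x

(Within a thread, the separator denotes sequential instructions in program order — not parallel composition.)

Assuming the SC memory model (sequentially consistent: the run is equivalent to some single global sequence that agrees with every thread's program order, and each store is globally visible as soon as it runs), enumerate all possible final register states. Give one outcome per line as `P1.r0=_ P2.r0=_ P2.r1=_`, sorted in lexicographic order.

outcome vector order: (P1.r0,P2.r0,P2.r1)
|SC outcomes| = 6

P1.r0=0 P2.r0=0 P2.r1=0
P1.r0=0 P2.r0=0 P2.r1=1
P1.r0=0 P2.r0=2 P2.r1=1
P1.r0=2 P2.r0=0 P2.r1=0
P1.r0=2 P2.r0=0 P2.r1=1
P1.r0=2 P2.r0=2 P2.r1=1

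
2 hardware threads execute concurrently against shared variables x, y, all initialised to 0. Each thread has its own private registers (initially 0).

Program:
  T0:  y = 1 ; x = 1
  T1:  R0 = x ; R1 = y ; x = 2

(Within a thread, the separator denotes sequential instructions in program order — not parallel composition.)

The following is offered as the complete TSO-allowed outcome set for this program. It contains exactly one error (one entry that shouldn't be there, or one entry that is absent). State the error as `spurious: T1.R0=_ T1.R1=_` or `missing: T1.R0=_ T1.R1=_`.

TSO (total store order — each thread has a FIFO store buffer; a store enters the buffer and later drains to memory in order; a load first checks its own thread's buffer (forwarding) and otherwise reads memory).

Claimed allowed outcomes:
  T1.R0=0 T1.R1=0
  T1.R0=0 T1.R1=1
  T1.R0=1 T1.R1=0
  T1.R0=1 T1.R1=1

spurious: T1.R0=1 T1.R1=0

outcome vector order: (T1.R0,T1.R1)
under TSO → 00; 01; 11
claimed∖TSO = {10}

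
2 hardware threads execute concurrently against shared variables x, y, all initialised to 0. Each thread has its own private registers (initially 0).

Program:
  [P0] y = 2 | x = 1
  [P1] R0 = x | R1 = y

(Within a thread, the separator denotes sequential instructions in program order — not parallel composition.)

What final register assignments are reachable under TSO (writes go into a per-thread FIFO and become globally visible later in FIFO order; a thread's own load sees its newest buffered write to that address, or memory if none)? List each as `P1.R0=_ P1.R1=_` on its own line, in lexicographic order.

P1.R0=0 P1.R1=0
P1.R0=0 P1.R1=2
P1.R0=1 P1.R1=2

outcome vector order: (P1.R0,P1.R1)
|TSO outcomes| = 3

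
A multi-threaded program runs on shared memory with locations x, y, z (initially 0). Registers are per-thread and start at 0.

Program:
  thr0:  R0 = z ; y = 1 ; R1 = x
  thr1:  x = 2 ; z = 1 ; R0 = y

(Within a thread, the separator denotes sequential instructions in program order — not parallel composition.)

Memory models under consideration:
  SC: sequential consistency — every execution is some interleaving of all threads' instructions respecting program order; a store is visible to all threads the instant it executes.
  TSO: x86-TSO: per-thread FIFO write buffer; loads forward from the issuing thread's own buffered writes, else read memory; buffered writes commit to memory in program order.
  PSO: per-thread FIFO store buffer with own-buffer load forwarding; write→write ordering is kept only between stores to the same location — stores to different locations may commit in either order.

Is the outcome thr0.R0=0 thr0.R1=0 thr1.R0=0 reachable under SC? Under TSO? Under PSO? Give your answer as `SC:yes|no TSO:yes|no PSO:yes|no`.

SC:no TSO:yes PSO:yes

outcome vector order: (thr0.R0,thr0.R1,thr1.R0)
SC (5): <0 0 1>, <0 2 0>, <0 2 1>, <1 2 0>, <1 2 1>
TSO (6): <0 0 0>, <0 0 1>, <0 2 0>, <0 2 1>, <1 2 0>, <1 2 1>
PSO (8): <0 0 0>, <0 0 1>, <0 2 0>, <0 2 1>, <1 0 0>, <1 0 1>, <1 2 0>, <1 2 1>
target <0 0 0> ∈ {TSO,PSO}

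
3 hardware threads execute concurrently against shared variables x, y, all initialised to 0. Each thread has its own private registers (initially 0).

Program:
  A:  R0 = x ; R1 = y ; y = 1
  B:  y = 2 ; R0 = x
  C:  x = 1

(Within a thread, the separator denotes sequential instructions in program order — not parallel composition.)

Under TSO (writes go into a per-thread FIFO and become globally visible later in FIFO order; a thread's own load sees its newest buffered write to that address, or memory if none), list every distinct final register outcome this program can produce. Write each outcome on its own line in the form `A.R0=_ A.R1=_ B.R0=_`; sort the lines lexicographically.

outcome vector order: (A.R0,A.R1,B.R0)
|TSO outcomes| = 8

A.R0=0 A.R1=0 B.R0=0
A.R0=0 A.R1=0 B.R0=1
A.R0=0 A.R1=2 B.R0=0
A.R0=0 A.R1=2 B.R0=1
A.R0=1 A.R1=0 B.R0=0
A.R0=1 A.R1=0 B.R0=1
A.R0=1 A.R1=2 B.R0=0
A.R0=1 A.R1=2 B.R0=1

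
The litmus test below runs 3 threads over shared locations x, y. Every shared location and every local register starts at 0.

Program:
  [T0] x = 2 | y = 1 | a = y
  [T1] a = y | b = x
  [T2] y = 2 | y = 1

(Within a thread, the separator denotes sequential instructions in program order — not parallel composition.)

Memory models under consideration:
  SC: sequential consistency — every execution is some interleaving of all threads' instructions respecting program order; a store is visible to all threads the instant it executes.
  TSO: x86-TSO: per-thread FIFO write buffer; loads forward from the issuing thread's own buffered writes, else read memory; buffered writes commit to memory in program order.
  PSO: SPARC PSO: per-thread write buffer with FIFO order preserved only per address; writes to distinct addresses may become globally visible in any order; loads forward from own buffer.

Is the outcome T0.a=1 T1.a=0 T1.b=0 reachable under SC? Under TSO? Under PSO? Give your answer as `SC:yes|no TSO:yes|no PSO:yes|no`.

SC:yes TSO:yes PSO:yes

outcome vector order: (T0.a,T1.a,T1.b)
SC: 10 outcomes — {(1,0,0); (1,0,2); (1,1,0); (1,1,2); (1,2,0); (1,2,2); (2,0,0); (2,0,2); (2,1,2); (2,2,2)}
TSO: 10 outcomes — {(1,0,0); (1,0,2); (1,1,0); (1,1,2); (1,2,0); (1,2,2); (2,0,0); (2,0,2); (2,1,2); (2,2,2)}
PSO: 12 outcomes — {(1,0,0); (1,0,2); (1,1,0); (1,1,2); (1,2,0); (1,2,2); (2,0,0); (2,0,2); (2,1,0); (2,1,2); (2,2,0); (2,2,2)}
target (1,0,0) ∈ {SC,TSO,PSO}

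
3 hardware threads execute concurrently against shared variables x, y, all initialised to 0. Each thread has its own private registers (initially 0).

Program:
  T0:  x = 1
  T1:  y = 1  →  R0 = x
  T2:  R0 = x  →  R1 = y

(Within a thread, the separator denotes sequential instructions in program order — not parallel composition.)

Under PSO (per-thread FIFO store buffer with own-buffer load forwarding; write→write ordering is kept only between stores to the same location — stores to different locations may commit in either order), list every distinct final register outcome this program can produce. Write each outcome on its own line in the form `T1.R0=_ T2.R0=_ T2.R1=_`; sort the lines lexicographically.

outcome vector order: (T1.R0,T2.R0,T2.R1)
|PSO outcomes| = 8

T1.R0=0 T2.R0=0 T2.R1=0
T1.R0=0 T2.R0=0 T2.R1=1
T1.R0=0 T2.R0=1 T2.R1=0
T1.R0=0 T2.R0=1 T2.R1=1
T1.R0=1 T2.R0=0 T2.R1=0
T1.R0=1 T2.R0=0 T2.R1=1
T1.R0=1 T2.R0=1 T2.R1=0
T1.R0=1 T2.R0=1 T2.R1=1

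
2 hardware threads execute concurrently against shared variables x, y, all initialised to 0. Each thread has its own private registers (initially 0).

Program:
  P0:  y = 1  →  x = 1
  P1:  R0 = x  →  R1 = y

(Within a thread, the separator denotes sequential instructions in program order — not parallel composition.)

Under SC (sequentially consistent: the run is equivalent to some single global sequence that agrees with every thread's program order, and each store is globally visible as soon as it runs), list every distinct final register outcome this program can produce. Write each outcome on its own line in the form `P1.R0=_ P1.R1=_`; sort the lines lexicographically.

P1.R0=0 P1.R1=0
P1.R0=0 P1.R1=1
P1.R0=1 P1.R1=1

outcome vector order: (P1.R0,P1.R1)
|SC outcomes| = 3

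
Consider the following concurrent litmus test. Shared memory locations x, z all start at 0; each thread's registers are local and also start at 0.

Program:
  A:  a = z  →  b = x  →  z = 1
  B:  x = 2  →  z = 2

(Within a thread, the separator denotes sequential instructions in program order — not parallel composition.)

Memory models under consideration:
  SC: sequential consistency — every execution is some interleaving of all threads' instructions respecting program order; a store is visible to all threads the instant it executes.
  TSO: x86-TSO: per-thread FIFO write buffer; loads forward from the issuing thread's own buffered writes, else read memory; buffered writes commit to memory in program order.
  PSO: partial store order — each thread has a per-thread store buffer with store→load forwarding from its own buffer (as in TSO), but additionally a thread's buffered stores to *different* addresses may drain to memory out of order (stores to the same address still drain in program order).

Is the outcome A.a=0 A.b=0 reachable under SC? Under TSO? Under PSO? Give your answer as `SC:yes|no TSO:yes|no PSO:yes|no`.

outcome vector order: (A.a,A.b)
SC (3): <0 0>, <0 2>, <2 2>
TSO (3): <0 0>, <0 2>, <2 2>
PSO (4): <0 0>, <0 2>, <2 0>, <2 2>
target <0 0> ∈ {SC,TSO,PSO}

SC:yes TSO:yes PSO:yes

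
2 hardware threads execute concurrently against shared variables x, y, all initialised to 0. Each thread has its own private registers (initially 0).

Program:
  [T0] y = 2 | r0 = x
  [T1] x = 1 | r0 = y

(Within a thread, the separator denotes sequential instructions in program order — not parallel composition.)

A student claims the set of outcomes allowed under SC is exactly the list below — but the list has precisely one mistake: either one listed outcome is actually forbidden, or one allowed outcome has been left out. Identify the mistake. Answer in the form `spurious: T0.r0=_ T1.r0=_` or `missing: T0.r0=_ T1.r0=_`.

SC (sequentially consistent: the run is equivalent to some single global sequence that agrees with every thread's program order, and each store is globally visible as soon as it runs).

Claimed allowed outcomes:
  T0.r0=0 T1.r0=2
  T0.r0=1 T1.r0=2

outcome vector order: (T0.r0,T1.r0)
SC: 3 outcomes — {<0 2>, <1 0>, <1 2>}
SC∖claimed = {<1 0>}

missing: T0.r0=1 T1.r0=0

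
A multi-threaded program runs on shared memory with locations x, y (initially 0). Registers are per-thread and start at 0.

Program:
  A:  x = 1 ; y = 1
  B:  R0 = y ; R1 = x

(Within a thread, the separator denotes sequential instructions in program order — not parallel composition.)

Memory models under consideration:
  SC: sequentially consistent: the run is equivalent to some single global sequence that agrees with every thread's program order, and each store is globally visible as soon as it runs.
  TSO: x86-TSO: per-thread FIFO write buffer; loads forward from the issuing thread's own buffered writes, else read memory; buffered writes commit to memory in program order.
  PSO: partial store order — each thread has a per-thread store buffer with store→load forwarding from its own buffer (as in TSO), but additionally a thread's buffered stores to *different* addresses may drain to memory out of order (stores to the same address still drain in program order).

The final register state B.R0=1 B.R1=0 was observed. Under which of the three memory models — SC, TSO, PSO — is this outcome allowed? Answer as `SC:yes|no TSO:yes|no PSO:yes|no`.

SC:no TSO:no PSO:yes

outcome vector order: (B.R0,B.R1)
SC (3): 0/0, 0/1, 1/1
TSO (3): 0/0, 0/1, 1/1
PSO (4): 0/0, 0/1, 1/0, 1/1
target 1/0 ∈ {PSO}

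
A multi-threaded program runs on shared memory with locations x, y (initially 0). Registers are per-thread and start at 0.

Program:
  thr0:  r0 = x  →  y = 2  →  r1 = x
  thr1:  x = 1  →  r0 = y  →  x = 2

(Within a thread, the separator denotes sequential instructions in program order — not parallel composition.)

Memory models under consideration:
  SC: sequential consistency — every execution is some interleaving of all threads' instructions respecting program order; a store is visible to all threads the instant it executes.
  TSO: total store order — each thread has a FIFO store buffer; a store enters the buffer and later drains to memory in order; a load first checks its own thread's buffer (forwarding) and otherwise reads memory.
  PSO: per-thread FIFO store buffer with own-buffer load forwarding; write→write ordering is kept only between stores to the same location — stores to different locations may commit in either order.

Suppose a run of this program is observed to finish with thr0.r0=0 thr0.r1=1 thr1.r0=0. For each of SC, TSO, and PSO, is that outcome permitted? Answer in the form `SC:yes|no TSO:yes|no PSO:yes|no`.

outcome vector order: (thr0.r0,thr0.r1,thr1.r0)
[SC] allowed = {<0 0 2> <0 1 0> <0 1 2> <0 2 0> <0 2 2> <1 1 0> <1 1 2> <1 2 0> <1 2 2> <2 2 0>}
[TSO] allowed = {<0 0 0> <0 0 2> <0 1 0> <0 1 2> <0 2 0> <0 2 2> <1 1 0> <1 1 2> <1 2 0> <1 2 2> <2 2 0>}
[PSO] allowed = {<0 0 0> <0 0 2> <0 1 0> <0 1 2> <0 2 0> <0 2 2> <1 1 0> <1 1 2> <1 2 0> <1 2 2> <2 2 0>}
target <0 1 0> ∈ {SC,TSO,PSO}

SC:yes TSO:yes PSO:yes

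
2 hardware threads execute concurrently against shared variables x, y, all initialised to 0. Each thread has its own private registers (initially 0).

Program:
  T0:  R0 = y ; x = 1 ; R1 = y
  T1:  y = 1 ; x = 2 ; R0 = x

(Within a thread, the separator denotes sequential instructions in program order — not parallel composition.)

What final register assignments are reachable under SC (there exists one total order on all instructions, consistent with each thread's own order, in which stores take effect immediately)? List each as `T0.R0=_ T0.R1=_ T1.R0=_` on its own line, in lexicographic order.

T0.R0=0 T0.R1=0 T1.R0=2
T0.R0=0 T0.R1=1 T1.R0=1
T0.R0=0 T0.R1=1 T1.R0=2
T0.R0=1 T0.R1=1 T1.R0=1
T0.R0=1 T0.R1=1 T1.R0=2

outcome vector order: (T0.R0,T0.R1,T1.R0)
|SC outcomes| = 5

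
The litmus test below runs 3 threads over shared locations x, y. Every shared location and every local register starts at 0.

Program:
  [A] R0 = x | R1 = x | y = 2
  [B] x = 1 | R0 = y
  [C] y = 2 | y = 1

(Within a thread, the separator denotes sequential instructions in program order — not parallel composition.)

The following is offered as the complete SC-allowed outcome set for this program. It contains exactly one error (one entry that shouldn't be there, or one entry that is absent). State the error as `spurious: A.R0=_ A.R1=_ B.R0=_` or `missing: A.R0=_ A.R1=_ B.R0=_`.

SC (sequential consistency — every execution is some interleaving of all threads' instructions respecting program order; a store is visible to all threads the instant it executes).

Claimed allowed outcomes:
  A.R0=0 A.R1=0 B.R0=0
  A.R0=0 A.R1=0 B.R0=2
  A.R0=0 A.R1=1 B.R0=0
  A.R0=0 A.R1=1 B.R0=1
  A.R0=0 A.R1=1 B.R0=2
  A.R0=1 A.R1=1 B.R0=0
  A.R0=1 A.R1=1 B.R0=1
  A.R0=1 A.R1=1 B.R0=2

outcome vector order: (A.R0,A.R1,B.R0)
[SC] allowed = {(0,0,0) (0,0,1) (0,0,2) (0,1,0) (0,1,1) (0,1,2) (1,1,0) (1,1,1) (1,1,2)}
SC∖claimed = {(0,0,1)}

missing: A.R0=0 A.R1=0 B.R0=1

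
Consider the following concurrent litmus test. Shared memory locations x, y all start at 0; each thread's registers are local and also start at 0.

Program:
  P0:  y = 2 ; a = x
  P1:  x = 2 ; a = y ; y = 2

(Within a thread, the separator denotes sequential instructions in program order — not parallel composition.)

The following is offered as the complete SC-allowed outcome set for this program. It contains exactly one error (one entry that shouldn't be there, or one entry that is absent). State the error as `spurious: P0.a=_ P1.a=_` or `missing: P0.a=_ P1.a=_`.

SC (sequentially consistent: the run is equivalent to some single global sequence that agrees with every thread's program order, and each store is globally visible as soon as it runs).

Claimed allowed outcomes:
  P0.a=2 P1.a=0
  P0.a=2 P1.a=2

missing: P0.a=0 P1.a=2

outcome vector order: (P0.a,P1.a)
SC: 3 outcomes — {<0 2> <2 0> <2 2>}
SC∖claimed = {<0 2>}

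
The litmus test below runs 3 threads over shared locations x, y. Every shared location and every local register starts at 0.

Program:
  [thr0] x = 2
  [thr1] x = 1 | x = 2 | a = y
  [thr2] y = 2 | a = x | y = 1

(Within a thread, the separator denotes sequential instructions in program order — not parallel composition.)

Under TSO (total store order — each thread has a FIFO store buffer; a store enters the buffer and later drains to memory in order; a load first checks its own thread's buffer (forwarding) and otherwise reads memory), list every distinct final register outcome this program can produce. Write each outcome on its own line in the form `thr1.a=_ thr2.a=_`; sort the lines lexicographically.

outcome vector order: (thr1.a,thr2.a)
|TSO outcomes| = 9

thr1.a=0 thr2.a=0
thr1.a=0 thr2.a=1
thr1.a=0 thr2.a=2
thr1.a=1 thr2.a=0
thr1.a=1 thr2.a=1
thr1.a=1 thr2.a=2
thr1.a=2 thr2.a=0
thr1.a=2 thr2.a=1
thr1.a=2 thr2.a=2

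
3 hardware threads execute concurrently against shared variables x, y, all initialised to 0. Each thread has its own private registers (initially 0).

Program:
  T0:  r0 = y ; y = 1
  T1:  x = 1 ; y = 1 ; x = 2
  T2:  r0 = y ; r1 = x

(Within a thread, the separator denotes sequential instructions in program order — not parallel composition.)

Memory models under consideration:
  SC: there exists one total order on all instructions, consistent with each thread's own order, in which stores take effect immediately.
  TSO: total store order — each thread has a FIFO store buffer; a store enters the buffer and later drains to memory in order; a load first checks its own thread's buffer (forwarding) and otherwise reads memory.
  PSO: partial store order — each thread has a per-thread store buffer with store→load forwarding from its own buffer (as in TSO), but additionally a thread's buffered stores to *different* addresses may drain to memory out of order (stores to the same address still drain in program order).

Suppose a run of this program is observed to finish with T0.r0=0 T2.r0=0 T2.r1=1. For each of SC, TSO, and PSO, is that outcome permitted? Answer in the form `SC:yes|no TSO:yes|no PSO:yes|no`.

outcome vector order: (T0.r0,T2.r0,T2.r1)
under SC → <0 0 0> <0 0 1> <0 0 2> <0 1 0> <0 1 1> <0 1 2> <1 0 0> <1 0 1> <1 0 2> <1 1 1> <1 1 2>
under TSO → <0 0 0> <0 0 1> <0 0 2> <0 1 0> <0 1 1> <0 1 2> <1 0 0> <1 0 1> <1 0 2> <1 1 1> <1 1 2>
under PSO → <0 0 0> <0 0 1> <0 0 2> <0 1 0> <0 1 1> <0 1 2> <1 0 0> <1 0 1> <1 0 2> <1 1 0> <1 1 1> <1 1 2>
target <0 0 1> ∈ {SC,TSO,PSO}

SC:yes TSO:yes PSO:yes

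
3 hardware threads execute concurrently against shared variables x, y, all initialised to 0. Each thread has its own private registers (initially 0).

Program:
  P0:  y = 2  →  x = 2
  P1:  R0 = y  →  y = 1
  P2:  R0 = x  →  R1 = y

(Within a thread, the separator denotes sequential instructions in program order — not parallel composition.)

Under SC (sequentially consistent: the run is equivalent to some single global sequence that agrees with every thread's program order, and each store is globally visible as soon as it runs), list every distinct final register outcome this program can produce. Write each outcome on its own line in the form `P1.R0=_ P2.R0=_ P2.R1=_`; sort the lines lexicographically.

P1.R0=0 P2.R0=0 P2.R1=0
P1.R0=0 P2.R0=0 P2.R1=1
P1.R0=0 P2.R0=0 P2.R1=2
P1.R0=0 P2.R0=2 P2.R1=1
P1.R0=0 P2.R0=2 P2.R1=2
P1.R0=2 P2.R0=0 P2.R1=0
P1.R0=2 P2.R0=0 P2.R1=1
P1.R0=2 P2.R0=0 P2.R1=2
P1.R0=2 P2.R0=2 P2.R1=1
P1.R0=2 P2.R0=2 P2.R1=2

outcome vector order: (P1.R0,P2.R0,P2.R1)
|SC outcomes| = 10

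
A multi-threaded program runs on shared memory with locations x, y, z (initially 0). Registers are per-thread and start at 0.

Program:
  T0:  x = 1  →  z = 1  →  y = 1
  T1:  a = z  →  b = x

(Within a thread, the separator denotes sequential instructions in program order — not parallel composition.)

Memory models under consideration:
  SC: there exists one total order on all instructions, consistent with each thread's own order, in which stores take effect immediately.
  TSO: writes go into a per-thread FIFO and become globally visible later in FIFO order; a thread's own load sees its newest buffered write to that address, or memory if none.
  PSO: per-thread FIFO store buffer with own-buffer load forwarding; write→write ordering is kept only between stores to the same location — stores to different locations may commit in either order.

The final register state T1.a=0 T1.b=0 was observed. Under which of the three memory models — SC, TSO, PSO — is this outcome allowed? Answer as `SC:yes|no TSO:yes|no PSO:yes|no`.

SC:yes TSO:yes PSO:yes

outcome vector order: (T1.a,T1.b)
SC (3): (0,0); (0,1); (1,1)
TSO (3): (0,0); (0,1); (1,1)
PSO (4): (0,0); (0,1); (1,0); (1,1)
target (0,0) ∈ {SC,TSO,PSO}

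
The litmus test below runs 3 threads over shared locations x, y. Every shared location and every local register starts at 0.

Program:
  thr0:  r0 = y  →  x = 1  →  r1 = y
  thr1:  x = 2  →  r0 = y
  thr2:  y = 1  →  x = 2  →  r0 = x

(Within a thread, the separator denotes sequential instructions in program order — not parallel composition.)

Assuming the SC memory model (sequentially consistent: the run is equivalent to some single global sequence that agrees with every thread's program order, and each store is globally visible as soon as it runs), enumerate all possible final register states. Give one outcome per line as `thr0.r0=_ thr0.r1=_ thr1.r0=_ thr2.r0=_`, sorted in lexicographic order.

outcome vector order: (thr0.r0,thr0.r1,thr1.r0,thr2.r0)
|SC outcomes| = 10

thr0.r0=0 thr0.r1=0 thr1.r0=0 thr2.r0=2
thr0.r0=0 thr0.r1=0 thr1.r0=1 thr2.r0=2
thr0.r0=0 thr0.r1=1 thr1.r0=0 thr2.r0=1
thr0.r0=0 thr0.r1=1 thr1.r0=0 thr2.r0=2
thr0.r0=0 thr0.r1=1 thr1.r0=1 thr2.r0=1
thr0.r0=0 thr0.r1=1 thr1.r0=1 thr2.r0=2
thr0.r0=1 thr0.r1=1 thr1.r0=0 thr2.r0=1
thr0.r0=1 thr0.r1=1 thr1.r0=0 thr2.r0=2
thr0.r0=1 thr0.r1=1 thr1.r0=1 thr2.r0=1
thr0.r0=1 thr0.r1=1 thr1.r0=1 thr2.r0=2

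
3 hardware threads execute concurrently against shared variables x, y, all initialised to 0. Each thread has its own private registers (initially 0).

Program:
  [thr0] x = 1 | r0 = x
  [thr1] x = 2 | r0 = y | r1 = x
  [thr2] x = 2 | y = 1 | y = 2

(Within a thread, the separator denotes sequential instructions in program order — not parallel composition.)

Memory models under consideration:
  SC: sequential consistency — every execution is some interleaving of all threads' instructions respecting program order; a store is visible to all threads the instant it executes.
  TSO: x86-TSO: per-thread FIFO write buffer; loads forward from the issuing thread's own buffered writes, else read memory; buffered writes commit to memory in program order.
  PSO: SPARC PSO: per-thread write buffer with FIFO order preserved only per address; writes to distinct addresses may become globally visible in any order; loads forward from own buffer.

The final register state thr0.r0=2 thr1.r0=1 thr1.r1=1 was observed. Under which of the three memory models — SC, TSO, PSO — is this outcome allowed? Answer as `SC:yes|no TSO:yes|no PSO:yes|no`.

SC:no TSO:no PSO:yes

outcome vector order: (thr0.r0,thr1.r0,thr1.r1)
[SC] allowed = {101; 102; 111; 112; 121; 122; 201; 202; 212; 222}
[TSO] allowed = {101; 102; 111; 112; 121; 122; 201; 202; 212; 222}
[PSO] allowed = {101; 102; 111; 112; 121; 122; 201; 202; 211; 212; 221; 222}
target 211 ∈ {PSO}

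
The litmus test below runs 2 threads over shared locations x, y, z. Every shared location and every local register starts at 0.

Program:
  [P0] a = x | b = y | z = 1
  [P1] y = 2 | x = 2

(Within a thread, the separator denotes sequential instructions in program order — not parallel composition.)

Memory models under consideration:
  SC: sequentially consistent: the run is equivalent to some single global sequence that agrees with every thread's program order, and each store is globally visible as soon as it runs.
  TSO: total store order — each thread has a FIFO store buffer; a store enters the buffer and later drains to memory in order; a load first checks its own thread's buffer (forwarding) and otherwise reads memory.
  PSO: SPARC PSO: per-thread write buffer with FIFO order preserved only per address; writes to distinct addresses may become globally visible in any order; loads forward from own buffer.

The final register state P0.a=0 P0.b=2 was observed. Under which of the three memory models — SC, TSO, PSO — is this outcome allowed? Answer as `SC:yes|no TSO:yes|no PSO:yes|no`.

SC:yes TSO:yes PSO:yes

outcome vector order: (P0.a,P0.b)
under SC → (0,0), (0,2), (2,2)
under TSO → (0,0), (0,2), (2,2)
under PSO → (0,0), (0,2), (2,0), (2,2)
target (0,2) ∈ {SC,TSO,PSO}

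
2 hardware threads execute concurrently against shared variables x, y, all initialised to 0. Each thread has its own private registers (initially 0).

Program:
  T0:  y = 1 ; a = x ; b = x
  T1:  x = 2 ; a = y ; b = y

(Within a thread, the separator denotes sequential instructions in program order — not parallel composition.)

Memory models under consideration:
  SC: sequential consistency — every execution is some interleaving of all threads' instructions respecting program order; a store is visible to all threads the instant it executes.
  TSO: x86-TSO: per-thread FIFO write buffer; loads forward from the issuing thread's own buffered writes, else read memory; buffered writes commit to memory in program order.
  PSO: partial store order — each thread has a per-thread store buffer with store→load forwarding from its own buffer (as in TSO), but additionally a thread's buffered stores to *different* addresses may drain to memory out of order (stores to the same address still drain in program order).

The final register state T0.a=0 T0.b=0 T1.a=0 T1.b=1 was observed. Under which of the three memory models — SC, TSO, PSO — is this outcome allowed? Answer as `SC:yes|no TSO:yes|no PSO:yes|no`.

SC:no TSO:yes PSO:yes

outcome vector order: (T0.a,T0.b,T1.a,T1.b)
SC: 5 outcomes — {0011; 0211; 2200; 2201; 2211}
TSO: 9 outcomes — {0000; 0001; 0011; 0200; 0201; 0211; 2200; 2201; 2211}
PSO: 9 outcomes — {0000; 0001; 0011; 0200; 0201; 0211; 2200; 2201; 2211}
target 0001 ∈ {TSO,PSO}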